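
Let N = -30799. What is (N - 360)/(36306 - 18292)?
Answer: -31159/18014 ≈ -1.7297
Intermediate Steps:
(N - 360)/(36306 - 18292) = (-30799 - 360)/(36306 - 18292) = -31159/18014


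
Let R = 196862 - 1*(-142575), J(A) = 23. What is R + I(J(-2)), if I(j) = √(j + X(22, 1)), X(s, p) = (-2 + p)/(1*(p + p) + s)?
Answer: 339437 + √3306/12 ≈ 3.3944e+5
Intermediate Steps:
X(s, p) = (-2 + p)/(s + 2*p) (X(s, p) = (-2 + p)/(1*(2*p) + s) = (-2 + p)/(2*p + s) = (-2 + p)/(s + 2*p))
R = 339437 (R = 196862 + 142575 = 339437)
I(j) = √(-1/24 + j) (I(j) = √(j + (-2 + 1)/(22 + 2*1)) = √(j - 1/(22 + 2)) = √(j - 1/24) = √(-1/24 + j))
R + I(J(-2)) = 339437 + √(-6 + 144*23)/12 = 339437 + √(-6 + 3312)/12 = 339437 + √3306/12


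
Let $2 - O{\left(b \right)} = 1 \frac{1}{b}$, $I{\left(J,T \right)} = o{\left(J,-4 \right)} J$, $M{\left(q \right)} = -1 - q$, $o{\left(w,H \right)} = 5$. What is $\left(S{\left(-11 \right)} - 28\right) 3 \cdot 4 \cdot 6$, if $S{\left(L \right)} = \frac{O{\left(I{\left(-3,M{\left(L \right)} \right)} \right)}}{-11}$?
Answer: $- \frac{111624}{55} \approx -2029.5$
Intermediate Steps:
$I{\left(J,T \right)} = 5 J$
$O{\left(b \right)} = 2 - \frac{1}{b}$ ($O{\left(b \right)} = 2 - 1 \frac{1}{b} = 2 - \frac{1}{b}$)
$S{\left(L \right)} = - \frac{31}{165}$ ($S{\left(L \right)} = \frac{2 - \frac{1}{5 \left(-3\right)}}{-11} = \left(2 - \frac{1}{-15}\right) \left(- \frac{1}{11}\right) = \left(2 - - \frac{1}{15}\right) \left(- \frac{1}{11}\right) = \left(2 + \frac{1}{15}\right) \left(- \frac{1}{11}\right) = \frac{31}{15} \left(- \frac{1}{11}\right) = - \frac{31}{165}$)
$\left(S{\left(-11 \right)} - 28\right) 3 \cdot 4 \cdot 6 = \left(- \frac{31}{165} - 28\right) 3 \cdot 4 \cdot 6 = - \frac{4651 \cdot 12 \cdot 6}{165} = \left(- \frac{4651}{165}\right) 72 = - \frac{111624}{55}$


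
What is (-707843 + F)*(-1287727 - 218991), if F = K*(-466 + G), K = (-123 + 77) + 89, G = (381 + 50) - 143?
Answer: 1078052208846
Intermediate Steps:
G = 288 (G = 431 - 143 = 288)
K = 43 (K = -46 + 89 = 43)
F = -7654 (F = 43*(-466 + 288) = 43*(-178) = -7654)
(-707843 + F)*(-1287727 - 218991) = (-707843 - 7654)*(-1287727 - 218991) = -715497*(-1506718) = 1078052208846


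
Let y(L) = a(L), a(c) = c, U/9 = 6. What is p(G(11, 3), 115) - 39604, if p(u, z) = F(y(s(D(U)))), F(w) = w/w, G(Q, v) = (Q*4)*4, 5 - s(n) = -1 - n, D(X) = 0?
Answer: -39603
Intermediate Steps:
U = 54 (U = 9*6 = 54)
s(n) = 6 + n (s(n) = 5 - (-1 - n) = 5 + (1 + n) = 6 + n)
G(Q, v) = 16*Q (G(Q, v) = (4*Q)*4 = 16*Q)
y(L) = L
F(w) = 1
p(u, z) = 1
p(G(11, 3), 115) - 39604 = 1 - 39604 = -39603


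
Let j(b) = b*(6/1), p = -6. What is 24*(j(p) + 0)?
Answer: -864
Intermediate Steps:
j(b) = 6*b (j(b) = b*(6*1) = b*6 = 6*b)
24*(j(p) + 0) = 24*(6*(-6) + 0) = 24*(-36 + 0) = 24*(-36) = -864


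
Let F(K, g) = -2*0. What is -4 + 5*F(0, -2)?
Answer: -4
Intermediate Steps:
F(K, g) = 0
-4 + 5*F(0, -2) = -4 + 5*0 = -4 + 0 = -4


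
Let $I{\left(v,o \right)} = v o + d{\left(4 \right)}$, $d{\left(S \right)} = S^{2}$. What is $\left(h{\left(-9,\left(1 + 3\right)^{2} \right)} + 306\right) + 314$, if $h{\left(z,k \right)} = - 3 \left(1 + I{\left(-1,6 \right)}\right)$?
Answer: $587$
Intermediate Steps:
$I{\left(v,o \right)} = 16 + o v$ ($I{\left(v,o \right)} = v o + 4^{2} = o v + 16 = 16 + o v$)
$h{\left(z,k \right)} = -33$ ($h{\left(z,k \right)} = - 3 \left(1 + \left(16 + 6 \left(-1\right)\right)\right) = - 3 \left(1 + \left(16 - 6\right)\right) = - 3 \left(1 + 10\right) = \left(-3\right) 11 = -33$)
$\left(h{\left(-9,\left(1 + 3\right)^{2} \right)} + 306\right) + 314 = \left(-33 + 306\right) + 314 = 273 + 314 = 587$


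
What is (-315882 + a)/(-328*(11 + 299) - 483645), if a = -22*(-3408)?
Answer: 240906/585325 ≈ 0.41158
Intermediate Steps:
a = 74976
(-315882 + a)/(-328*(11 + 299) - 483645) = (-315882 + 74976)/(-328*(11 + 299) - 483645) = -240906/(-328*310 - 483645) = -240906/(-101680 - 483645) = -240906/(-585325) = -240906*(-1/585325) = 240906/585325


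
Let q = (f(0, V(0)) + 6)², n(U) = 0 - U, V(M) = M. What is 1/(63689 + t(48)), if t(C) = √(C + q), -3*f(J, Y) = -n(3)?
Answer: 63689/4056288648 - √73/4056288648 ≈ 1.5699e-5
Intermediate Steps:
n(U) = -U
f(J, Y) = -1 (f(J, Y) = -(-1)*(-1*3)/3 = -(-1)*(-3)/3 = -⅓*3 = -1)
q = 25 (q = (-1 + 6)² = 5² = 25)
t(C) = √(25 + C) (t(C) = √(C + 25) = √(25 + C))
1/(63689 + t(48)) = 1/(63689 + √(25 + 48)) = 1/(63689 + √73)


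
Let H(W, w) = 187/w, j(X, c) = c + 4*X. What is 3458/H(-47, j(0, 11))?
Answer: 3458/17 ≈ 203.41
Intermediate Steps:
3458/H(-47, j(0, 11)) = 3458/((187/(11 + 4*0))) = 3458/((187/(11 + 0))) = 3458/((187/11)) = 3458/((187*(1/11))) = 3458/17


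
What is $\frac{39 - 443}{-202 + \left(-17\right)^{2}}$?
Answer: $- \frac{404}{87} \approx -4.6437$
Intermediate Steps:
$\frac{39 - 443}{-202 + \left(-17\right)^{2}} = - \frac{404}{-202 + 289} = - \frac{404}{87}$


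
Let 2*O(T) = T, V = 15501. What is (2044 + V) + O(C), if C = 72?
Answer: 17581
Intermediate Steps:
O(T) = T/2
(2044 + V) + O(C) = (2044 + 15501) + (½)*72 = 17545 + 36 = 17581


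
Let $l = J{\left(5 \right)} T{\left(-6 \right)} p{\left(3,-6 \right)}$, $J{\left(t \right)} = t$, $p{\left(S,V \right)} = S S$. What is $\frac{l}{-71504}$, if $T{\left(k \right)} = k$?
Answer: $\frac{135}{35752} \approx 0.003776$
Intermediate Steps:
$p{\left(S,V \right)} = S^{2}$
$l = -270$ ($l = 5 \left(-6\right) 3^{2} = \left(-30\right) 9 = -270$)
$\frac{l}{-71504} = - \frac{270}{-71504} = \left(-270\right) \left(- \frac{1}{71504}\right) = \frac{135}{35752}$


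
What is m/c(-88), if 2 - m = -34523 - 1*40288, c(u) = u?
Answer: -74813/88 ≈ -850.15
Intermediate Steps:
m = 74813 (m = 2 - (-34523 - 1*40288) = 2 - (-34523 - 40288) = 2 - 1*(-74811) = 2 + 74811 = 74813)
m/c(-88) = 74813/(-88) = 74813*(-1/88) = -74813/88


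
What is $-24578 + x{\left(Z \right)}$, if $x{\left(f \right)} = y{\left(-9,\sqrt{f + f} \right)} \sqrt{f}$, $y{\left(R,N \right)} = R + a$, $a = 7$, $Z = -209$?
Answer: $-24578 - 2 i \sqrt{209} \approx -24578.0 - 28.914 i$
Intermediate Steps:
$y{\left(R,N \right)} = 7 + R$ ($y{\left(R,N \right)} = R + 7 = 7 + R$)
$x{\left(f \right)} = - 2 \sqrt{f}$ ($x{\left(f \right)} = \left(7 - 9\right) \sqrt{f} = - 2 \sqrt{f}$)
$-24578 + x{\left(Z \right)} = -24578 - 2 \sqrt{-209} = -24578 - 2 i \sqrt{209}$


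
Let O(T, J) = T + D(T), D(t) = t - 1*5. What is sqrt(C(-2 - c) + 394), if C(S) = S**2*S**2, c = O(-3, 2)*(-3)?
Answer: sqrt(1501019) ≈ 1225.2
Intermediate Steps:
D(t) = -5 + t (D(t) = t - 5 = -5 + t)
O(T, J) = -5 + 2*T (O(T, J) = T + (-5 + T) = -5 + 2*T)
c = 33 (c = (-5 + 2*(-3))*(-3) = (-5 - 6)*(-3) = -11*(-3) = 33)
C(S) = S**4
sqrt(C(-2 - c) + 394) = sqrt((-2 - 1*33)**4 + 394) = sqrt((-2 - 33)**4 + 394) = sqrt((-35)**4 + 394) = sqrt(1500625 + 394) = sqrt(1501019)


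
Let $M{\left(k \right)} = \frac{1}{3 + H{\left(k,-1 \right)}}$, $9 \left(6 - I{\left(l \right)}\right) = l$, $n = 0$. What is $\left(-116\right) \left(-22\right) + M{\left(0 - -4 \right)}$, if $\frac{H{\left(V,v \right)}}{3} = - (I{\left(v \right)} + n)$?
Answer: $\frac{117389}{46} \approx 2551.9$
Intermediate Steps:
$I{\left(l \right)} = 6 - \frac{l}{9}$
$H{\left(V,v \right)} = -18 + \frac{v}{3}$ ($H{\left(V,v \right)} = 3 \left(- (\left(6 - \frac{v}{9}\right) + 0)\right) = 3 \left(- (6 - \frac{v}{9})\right) = 3 \left(-6 + \frac{v}{9}\right) = -18 + \frac{v}{3}$)
$M{\left(k \right)} = - \frac{3}{46}$ ($M{\left(k \right)} = \frac{1}{3 + \left(-18 + \frac{1}{3} \left(-1\right)\right)} = \frac{1}{3 - \frac{55}{3}} = \frac{1}{- \frac{46}{3}} = - \frac{3}{46}$)
$\left(-116\right) \left(-22\right) + M{\left(0 - -4 \right)} = \left(-116\right) \left(-22\right) - \frac{3}{46} = 2552 - \frac{3}{46} = \frac{117389}{46}$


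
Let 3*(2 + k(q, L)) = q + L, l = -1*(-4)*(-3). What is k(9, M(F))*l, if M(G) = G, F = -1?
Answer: -8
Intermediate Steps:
l = -12 (l = 4*(-3) = -12)
k(q, L) = -2 + L/3 + q/3 (k(q, L) = -2 + (q + L)/3 = -2 + (L + q)/3 = -2 + (L/3 + q/3) = -2 + L/3 + q/3)
k(9, M(F))*l = (-2 + (1/3)*(-1) + (1/3)*9)*(-12) = (-2 - 1/3 + 3)*(-12) = (2/3)*(-12) = -8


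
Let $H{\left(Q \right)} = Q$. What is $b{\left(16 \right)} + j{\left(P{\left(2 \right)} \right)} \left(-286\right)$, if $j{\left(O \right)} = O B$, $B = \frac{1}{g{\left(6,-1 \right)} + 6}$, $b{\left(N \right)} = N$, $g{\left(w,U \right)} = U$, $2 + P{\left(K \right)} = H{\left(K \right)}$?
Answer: $16$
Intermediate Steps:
$P{\left(K \right)} = -2 + K$
$B = \frac{1}{5}$ ($B = \frac{1}{-1 + 6} = \frac{1}{5} \approx 0.2$)
$j{\left(O \right)} = \frac{O}{5}$ ($j{\left(O \right)} = O \frac{1}{5} = \frac{O}{5}$)
$b{\left(16 \right)} + j{\left(P{\left(2 \right)} \right)} \left(-286\right) = 16 + \frac{-2 + 2}{5} \left(-286\right) = 16 + \frac{1}{5} \cdot 0 \left(-286\right) = 16 + 0 \left(-286\right) = 16 + 0 = 16$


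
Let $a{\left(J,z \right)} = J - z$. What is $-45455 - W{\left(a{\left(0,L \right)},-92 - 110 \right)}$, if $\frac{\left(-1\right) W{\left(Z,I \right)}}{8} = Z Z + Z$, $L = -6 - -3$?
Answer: $-45359$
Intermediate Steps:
$L = -3$ ($L = -6 + 3 = -3$)
$W{\left(Z,I \right)} = - 8 Z - 8 Z^{2}$ ($W{\left(Z,I \right)} = - 8 \left(Z Z + Z\right) = - 8 \left(Z^{2} + Z\right) = - 8 \left(Z + Z^{2}\right) = - 8 Z - 8 Z^{2}$)
$-45455 - W{\left(a{\left(0,L \right)},-92 - 110 \right)} = -45455 - - 8 \left(0 - -3\right) \left(1 + \left(0 - -3\right)\right) = -45455 - - 8 \left(0 + 3\right) \left(1 + \left(0 + 3\right)\right) = -45455 - \left(-8\right) 3 \left(1 + 3\right) = -45455 - \left(-8\right) 3 \cdot 4 = -45455 - -96 = -45455 + 96 = -45359$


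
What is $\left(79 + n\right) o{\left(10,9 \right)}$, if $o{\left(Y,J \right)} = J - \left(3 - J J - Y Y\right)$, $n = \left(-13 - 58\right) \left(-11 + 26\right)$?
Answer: $-184382$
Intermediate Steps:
$n = -1065$ ($n = \left(-71\right) 15 = -1065$)
$o{\left(Y,J \right)} = -3 + J + J^{2} + Y^{2}$ ($o{\left(Y,J \right)} = J - \left(3 - J^{2} - Y^{2}\right) = J + \left(-3 + J^{2} + Y^{2}\right) = -3 + J + J^{2} + Y^{2}$)
$\left(79 + n\right) o{\left(10,9 \right)} = \left(79 - 1065\right) \left(-3 + 9 + 9^{2} + 10^{2}\right) = - 986 \left(-3 + 9 + 81 + 100\right) = \left(-986\right) 187 = -184382$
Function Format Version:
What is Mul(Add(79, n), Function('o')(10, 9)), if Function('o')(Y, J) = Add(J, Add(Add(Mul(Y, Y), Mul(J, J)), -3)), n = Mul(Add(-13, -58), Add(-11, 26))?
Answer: -184382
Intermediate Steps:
n = -1065 (n = Mul(-71, 15) = -1065)
Function('o')(Y, J) = Add(-3, J, Pow(J, 2), Pow(Y, 2)) (Function('o')(Y, J) = Add(J, Add(Add(Pow(Y, 2), Pow(J, 2)), -3)) = Add(J, Add(Add(Pow(J, 2), Pow(Y, 2)), -3)) = Add(J, Add(-3, Pow(J, 2), Pow(Y, 2))) = Add(-3, J, Pow(J, 2), Pow(Y, 2)))
Mul(Add(79, n), Function('o')(10, 9)) = Mul(Add(79, -1065), Add(-3, 9, Pow(9, 2), Pow(10, 2))) = Mul(-986, Add(-3, 9, 81, 100)) = Mul(-986, 187) = -184382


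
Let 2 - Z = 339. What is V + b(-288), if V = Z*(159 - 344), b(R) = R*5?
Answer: 60905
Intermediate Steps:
b(R) = 5*R
Z = -337 (Z = 2 - 1*339 = 2 - 339 = -337)
V = 62345 (V = -337*(159 - 344) = -337*(-185) = 62345)
V + b(-288) = 62345 + 5*(-288) = 62345 - 1440 = 60905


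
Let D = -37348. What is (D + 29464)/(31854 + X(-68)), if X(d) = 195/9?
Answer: -23652/95627 ≈ -0.24734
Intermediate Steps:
X(d) = 65/3 (X(d) = 195*(⅑) = 65/3)
(D + 29464)/(31854 + X(-68)) = (-37348 + 29464)/(31854 + 65/3) = -7884/95627/3 = -7884*3/95627 = -23652/95627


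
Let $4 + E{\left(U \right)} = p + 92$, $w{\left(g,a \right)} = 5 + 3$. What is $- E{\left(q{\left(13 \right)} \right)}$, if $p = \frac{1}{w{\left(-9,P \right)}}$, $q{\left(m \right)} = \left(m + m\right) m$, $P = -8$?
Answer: $- \frac{705}{8} \approx -88.125$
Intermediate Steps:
$w{\left(g,a \right)} = 8$
$q{\left(m \right)} = 2 m^{2}$ ($q{\left(m \right)} = 2 m m = 2 m^{2}$)
$p = \frac{1}{8} \approx 0.125$
$E{\left(U \right)} = \frac{705}{8}$ ($E{\left(U \right)} = -4 + \left(\frac{1}{8} + 92\right) = -4 + \frac{737}{8} = \frac{705}{8}$)
$- E{\left(q{\left(13 \right)} \right)} = \left(-1\right) \frac{705}{8} = - \frac{705}{8}$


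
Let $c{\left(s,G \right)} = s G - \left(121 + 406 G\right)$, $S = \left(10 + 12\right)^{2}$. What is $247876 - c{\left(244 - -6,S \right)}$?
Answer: $323501$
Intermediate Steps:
$S = 484$ ($S = 22^{2} = 484$)
$c{\left(s,G \right)} = -121 - 406 G + G s$ ($c{\left(s,G \right)} = G s - \left(121 + 406 G\right) = -121 - 406 G + G s$)
$247876 - c{\left(244 - -6,S \right)} = 247876 - \left(-121 - 196504 + 484 \left(244 - -6\right)\right) = 247876 - \left(-121 - 196504 + 484 \left(244 + 6\right)\right) = 247876 - \left(-121 - 196504 + 484 \cdot 250\right) = 247876 - \left(-121 - 196504 + 121000\right) = 247876 - -75625 = 247876 + 75625 = 323501$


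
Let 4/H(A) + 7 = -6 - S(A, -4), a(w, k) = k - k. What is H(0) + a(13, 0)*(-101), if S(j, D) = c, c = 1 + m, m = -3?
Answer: -4/11 ≈ -0.36364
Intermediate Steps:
a(w, k) = 0
c = -2 (c = 1 - 3 = -2)
S(j, D) = -2
H(A) = -4/11 (H(A) = 4/(-7 + (-6 - 1*(-2))) = 4/(-7 + (-6 + 2)) = 4/(-7 - 4) = 4/(-11) = 4*(-1/11) = -4/11)
H(0) + a(13, 0)*(-101) = -4/11 + 0*(-101) = -4/11 + 0 = -4/11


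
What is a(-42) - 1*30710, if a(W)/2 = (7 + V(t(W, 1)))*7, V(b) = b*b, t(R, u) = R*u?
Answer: -5916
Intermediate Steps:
V(b) = b²
a(W) = 98 + 14*W² (a(W) = 2*((7 + (W*1)²)*7) = 2*((7 + W²)*7) = 2*(49 + 7*W²) = 98 + 14*W²)
a(-42) - 1*30710 = (98 + 14*(-42)²) - 1*30710 = (98 + 14*1764) - 30710 = (98 + 24696) - 30710 = 24794 - 30710 = -5916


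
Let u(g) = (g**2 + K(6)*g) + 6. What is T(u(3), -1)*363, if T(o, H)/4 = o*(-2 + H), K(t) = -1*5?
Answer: 0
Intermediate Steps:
K(t) = -5
u(g) = 6 + g**2 - 5*g (u(g) = (g**2 - 5*g) + 6 = 6 + g**2 - 5*g)
T(o, H) = 4*o*(-2 + H) (T(o, H) = 4*(o*(-2 + H)) = 4*o*(-2 + H))
T(u(3), -1)*363 = (4*(6 + 3**2 - 5*3)*(-2 - 1))*363 = (4*(6 + 9 - 15)*(-3))*363 = (4*0*(-3))*363 = 0*363 = 0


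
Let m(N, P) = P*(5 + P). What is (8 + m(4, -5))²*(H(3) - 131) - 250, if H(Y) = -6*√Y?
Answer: -8634 - 384*√3 ≈ -9299.1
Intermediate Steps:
(8 + m(4, -5))²*(H(3) - 131) - 250 = (8 - 5*(5 - 5))²*(-6*√3 - 131) - 250 = (8 - 5*0)²*(-131 - 6*√3) - 250 = (8 + 0)²*(-131 - 6*√3) - 250 = 8²*(-131 - 6*√3) - 250 = 64*(-131 - 6*√3) - 250 = (-8384 - 384*√3) - 250 = -8634 - 384*√3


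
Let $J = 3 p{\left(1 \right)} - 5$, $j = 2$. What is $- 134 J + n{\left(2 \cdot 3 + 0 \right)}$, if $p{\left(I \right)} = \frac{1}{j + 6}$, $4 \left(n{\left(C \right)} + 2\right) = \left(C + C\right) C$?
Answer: $\frac{2543}{4} \approx 635.75$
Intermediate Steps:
$n{\left(C \right)} = -2 + \frac{C^{2}}{2}$ ($n{\left(C \right)} = -2 + \frac{\left(C + C\right) C}{4} = -2 + \frac{2 C C}{4} = -2 + \frac{2 C^{2}}{4} = -2 + \frac{C^{2}}{2}$)
$p{\left(I \right)} = \frac{1}{8}$ ($p{\left(I \right)} = \frac{1}{2 + 6} = \frac{1}{8}$)
$J = - \frac{37}{8}$ ($J = 3 \cdot \frac{1}{8} - 5 = \frac{3}{8} - 5 = - \frac{37}{8} \approx -4.625$)
$- 134 J + n{\left(2 \cdot 3 + 0 \right)} = \left(-134\right) \left(- \frac{37}{8}\right) - \left(2 - \frac{\left(2 \cdot 3 + 0\right)^{2}}{2}\right) = \frac{2479}{4} - \left(2 - \frac{\left(6 + 0\right)^{2}}{2}\right) = \frac{2479}{4} - \left(2 - \frac{6^{2}}{2}\right) = \frac{2479}{4} + \left(-2 + \frac{1}{2} \cdot 36\right) = \frac{2479}{4} + \left(-2 + 18\right) = \frac{2479}{4} + 16 = \frac{2543}{4}$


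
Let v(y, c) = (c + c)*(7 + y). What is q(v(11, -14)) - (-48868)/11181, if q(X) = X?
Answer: -5586356/11181 ≈ -499.63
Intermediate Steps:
v(y, c) = 2*c*(7 + y) (v(y, c) = (2*c)*(7 + y) = 2*c*(7 + y))
q(v(11, -14)) - (-48868)/11181 = 2*(-14)*(7 + 11) - (-48868)/11181 = 2*(-14)*18 - (-48868)/11181 = -504 - 1*(-48868/11181) = -504 + 48868/11181 = -5586356/11181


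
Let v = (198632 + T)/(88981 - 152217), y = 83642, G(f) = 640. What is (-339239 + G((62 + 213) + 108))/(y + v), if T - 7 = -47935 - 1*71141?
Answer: -21411646364/5289105949 ≈ -4.0483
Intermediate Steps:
T = -119069 (T = 7 + (-47935 - 1*71141) = 7 + (-47935 - 71141) = 7 - 119076 = -119069)
v = -79563/63236 (v = (198632 - 119069)/(88981 - 152217) = 79563/(-63236) = 79563*(-1/63236) = -79563/63236 ≈ -1.2582)
(-339239 + G((62 + 213) + 108))/(y + v) = (-339239 + 640)/(83642 - 79563/63236) = -338599/5289105949/63236 = -338599*63236/5289105949 = -21411646364/5289105949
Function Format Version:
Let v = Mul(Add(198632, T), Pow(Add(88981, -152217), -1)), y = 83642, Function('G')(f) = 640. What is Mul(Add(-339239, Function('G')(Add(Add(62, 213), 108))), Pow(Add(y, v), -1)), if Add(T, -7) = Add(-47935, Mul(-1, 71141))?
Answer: Rational(-21411646364, 5289105949) ≈ -4.0483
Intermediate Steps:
T = -119069 (T = Add(7, Add(-47935, Mul(-1, 71141))) = Add(7, Add(-47935, -71141)) = Add(7, -119076) = -119069)
v = Rational(-79563, 63236) (v = Mul(Add(198632, -119069), Pow(Add(88981, -152217), -1)) = Mul(79563, Pow(-63236, -1)) = Mul(79563, Rational(-1, 63236)) = Rational(-79563, 63236) ≈ -1.2582)
Mul(Add(-339239, Function('G')(Add(Add(62, 213), 108))), Pow(Add(y, v), -1)) = Mul(Add(-339239, 640), Pow(Add(83642, Rational(-79563, 63236)), -1)) = Mul(-338599, Pow(Rational(5289105949, 63236), -1)) = Mul(-338599, Rational(63236, 5289105949)) = Rational(-21411646364, 5289105949)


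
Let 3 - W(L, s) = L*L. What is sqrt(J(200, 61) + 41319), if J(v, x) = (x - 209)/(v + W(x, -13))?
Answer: sqrt(127844463005)/1759 ≈ 203.27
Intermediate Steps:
W(L, s) = 3 - L**2 (W(L, s) = 3 - L*L = 3 - L**2)
J(v, x) = (-209 + x)/(3 + v - x**2) (J(v, x) = (x - 209)/(v + (3 - x**2)) = (-209 + x)/(3 + v - x**2))
sqrt(J(200, 61) + 41319) = sqrt((-209 + 61)/(3 + 200 - 1*61**2) + 41319) = sqrt(-148/(3 + 200 - 1*3721) + 41319) = sqrt(-148/(3 + 200 - 3721) + 41319) = sqrt(-148/(-3518) + 41319) = sqrt(-1/3518*(-148) + 41319) = sqrt(74/1759 + 41319) = sqrt(72680195/1759) = sqrt(127844463005)/1759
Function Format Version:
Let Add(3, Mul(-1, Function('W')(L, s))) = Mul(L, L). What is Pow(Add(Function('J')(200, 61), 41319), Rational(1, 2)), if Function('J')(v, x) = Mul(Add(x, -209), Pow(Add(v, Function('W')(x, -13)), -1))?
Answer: Mul(Rational(1, 1759), Pow(127844463005, Rational(1, 2))) ≈ 203.27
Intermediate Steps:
Function('W')(L, s) = Add(3, Mul(-1, Pow(L, 2))) (Function('W')(L, s) = Add(3, Mul(-1, Mul(L, L))) = Add(3, Mul(-1, Pow(L, 2))))
Function('J')(v, x) = Mul(Pow(Add(3, v, Mul(-1, Pow(x, 2))), -1), Add(-209, x)) (Function('J')(v, x) = Mul(Add(x, -209), Pow(Add(v, Add(3, Mul(-1, Pow(x, 2)))), -1)) = Mul(Add(-209, x), Pow(Add(3, v, Mul(-1, Pow(x, 2))), -1)) = Mul(Pow(Add(3, v, Mul(-1, Pow(x, 2))), -1), Add(-209, x)))
Pow(Add(Function('J')(200, 61), 41319), Rational(1, 2)) = Pow(Add(Mul(Pow(Add(3, 200, Mul(-1, Pow(61, 2))), -1), Add(-209, 61)), 41319), Rational(1, 2)) = Pow(Add(Mul(Pow(Add(3, 200, Mul(-1, 3721)), -1), -148), 41319), Rational(1, 2)) = Pow(Add(Mul(Pow(Add(3, 200, -3721), -1), -148), 41319), Rational(1, 2)) = Pow(Add(Mul(Pow(-3518, -1), -148), 41319), Rational(1, 2)) = Pow(Add(Mul(Rational(-1, 3518), -148), 41319), Rational(1, 2)) = Pow(Add(Rational(74, 1759), 41319), Rational(1, 2)) = Pow(Rational(72680195, 1759), Rational(1, 2)) = Mul(Rational(1, 1759), Pow(127844463005, Rational(1, 2)))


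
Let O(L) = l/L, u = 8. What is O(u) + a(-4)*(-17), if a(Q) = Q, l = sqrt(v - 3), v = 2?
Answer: 68 + I/8 ≈ 68.0 + 0.125*I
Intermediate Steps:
l = I (l = sqrt(2 - 3) = sqrt(-1) = I ≈ 1.0*I)
O(L) = I/L
O(u) + a(-4)*(-17) = I/8 - 4*(-17) = I*(1/8) + 68 = I/8 + 68 = 68 + I/8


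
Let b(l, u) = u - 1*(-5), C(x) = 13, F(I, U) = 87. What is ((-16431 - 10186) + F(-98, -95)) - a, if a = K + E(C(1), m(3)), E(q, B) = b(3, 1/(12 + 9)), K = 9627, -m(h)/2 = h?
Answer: -759403/21 ≈ -36162.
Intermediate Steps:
m(h) = -2*h
b(l, u) = 5 + u (b(l, u) = u + 5 = 5 + u)
E(q, B) = 106/21 (E(q, B) = 5 + 1/(12 + 9) = 5 + 1/21 = 106/21)
a = 202273/21 (a = 9627 + 106/21 = 202273/21 ≈ 9632.0)
((-16431 - 10186) + F(-98, -95)) - a = ((-16431 - 10186) + 87) - 1*202273/21 = (-26617 + 87) - 202273/21 = -26530 - 202273/21 = -759403/21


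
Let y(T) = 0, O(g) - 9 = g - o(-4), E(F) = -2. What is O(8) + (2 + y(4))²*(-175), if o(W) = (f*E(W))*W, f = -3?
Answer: -659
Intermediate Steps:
o(W) = 6*W (o(W) = (-3*(-2))*W = 6*W)
O(g) = 33 + g (O(g) = 9 + (g - 6*(-4)) = 9 + (g - 1*(-24)) = 9 + (g + 24) = 9 + (24 + g) = 33 + g)
O(8) + (2 + y(4))²*(-175) = (33 + 8) + (2 + 0)²*(-175) = 41 + 2²*(-175) = 41 + 4*(-175) = 41 - 700 = -659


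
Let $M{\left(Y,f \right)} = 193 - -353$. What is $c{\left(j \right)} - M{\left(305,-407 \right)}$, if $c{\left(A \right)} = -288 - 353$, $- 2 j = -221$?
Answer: $-1187$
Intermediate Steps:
$M{\left(Y,f \right)} = 546$ ($M{\left(Y,f \right)} = 193 + 353 = 546$)
$j = \frac{221}{2}$ ($j = \left(- \frac{1}{2}\right) \left(-221\right) = \frac{221}{2} \approx 110.5$)
$c{\left(A \right)} = -641$ ($c{\left(A \right)} = -288 - 353 = -641$)
$c{\left(j \right)} - M{\left(305,-407 \right)} = -641 - 546 = -1187$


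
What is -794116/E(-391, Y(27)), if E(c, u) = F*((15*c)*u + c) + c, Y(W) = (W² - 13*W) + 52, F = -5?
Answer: -397058/6305657 ≈ -0.062968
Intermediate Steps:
Y(W) = 52 + W² - 13*W
E(c, u) = -4*c - 75*c*u (E(c, u) = -5*((15*c)*u + c) + c = -5*(15*c*u + c) + c = -5*(c + 15*c*u) + c = (-5*c - 75*c*u) + c = -4*c - 75*c*u)
-794116/E(-391, Y(27)) = -794116*1/(391*(4 + 75*(52 + 27² - 13*27))) = -794116*1/(391*(4 + 75*(52 + 729 - 351))) = -794116*1/(391*(4 + 75*430)) = -794116*1/(391*(4 + 32250)) = -794116/((-1*(-391)*32254)) = -794116/12611314 = -794116*1/12611314 = -397058/6305657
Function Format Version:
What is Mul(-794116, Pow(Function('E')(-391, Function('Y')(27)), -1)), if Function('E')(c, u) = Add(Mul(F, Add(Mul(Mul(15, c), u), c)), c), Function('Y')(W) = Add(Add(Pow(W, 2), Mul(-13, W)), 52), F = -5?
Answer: Rational(-397058, 6305657) ≈ -0.062968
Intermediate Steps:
Function('Y')(W) = Add(52, Pow(W, 2), Mul(-13, W))
Function('E')(c, u) = Add(Mul(-4, c), Mul(-75, c, u)) (Function('E')(c, u) = Add(Mul(-5, Add(Mul(Mul(15, c), u), c)), c) = Add(Mul(-5, Add(Mul(15, c, u), c)), c) = Add(Mul(-5, Add(c, Mul(15, c, u))), c) = Add(Add(Mul(-5, c), Mul(-75, c, u)), c) = Add(Mul(-4, c), Mul(-75, c, u)))
Mul(-794116, Pow(Function('E')(-391, Function('Y')(27)), -1)) = Mul(-794116, Pow(Mul(-1, -391, Add(4, Mul(75, Add(52, Pow(27, 2), Mul(-13, 27))))), -1)) = Mul(-794116, Pow(Mul(-1, -391, Add(4, Mul(75, Add(52, 729, -351)))), -1)) = Mul(-794116, Pow(Mul(-1, -391, Add(4, Mul(75, 430))), -1)) = Mul(-794116, Pow(Mul(-1, -391, Add(4, 32250)), -1)) = Mul(-794116, Pow(Mul(-1, -391, 32254), -1)) = Mul(-794116, Pow(12611314, -1)) = Mul(-794116, Rational(1, 12611314)) = Rational(-397058, 6305657)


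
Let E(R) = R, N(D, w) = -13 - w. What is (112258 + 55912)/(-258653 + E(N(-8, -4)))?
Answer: -84085/129331 ≈ -0.65015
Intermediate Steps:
(112258 + 55912)/(-258653 + E(N(-8, -4))) = (112258 + 55912)/(-258653 + (-13 - 1*(-4))) = 168170/(-258653 + (-13 + 4)) = 168170/(-258653 - 9) = 168170/(-258662) = 168170*(-1/258662) = -84085/129331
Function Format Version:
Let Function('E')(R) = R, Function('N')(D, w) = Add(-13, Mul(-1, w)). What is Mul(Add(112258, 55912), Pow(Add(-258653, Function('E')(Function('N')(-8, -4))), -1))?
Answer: Rational(-84085, 129331) ≈ -0.65015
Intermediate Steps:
Mul(Add(112258, 55912), Pow(Add(-258653, Function('E')(Function('N')(-8, -4))), -1)) = Mul(Add(112258, 55912), Pow(Add(-258653, Add(-13, Mul(-1, -4))), -1)) = Mul(168170, Pow(Add(-258653, Add(-13, 4)), -1)) = Mul(168170, Pow(Add(-258653, -9), -1)) = Mul(168170, Pow(-258662, -1)) = Mul(168170, Rational(-1, 258662)) = Rational(-84085, 129331)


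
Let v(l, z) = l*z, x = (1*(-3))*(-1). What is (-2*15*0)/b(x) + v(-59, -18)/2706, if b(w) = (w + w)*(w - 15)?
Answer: 177/451 ≈ 0.39246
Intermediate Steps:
x = 3 (x = -3*(-1) = 3)
b(w) = 2*w*(-15 + w) (b(w) = (2*w)*(-15 + w) = 2*w*(-15 + w))
(-2*15*0)/b(x) + v(-59, -18)/2706 = (-2*15*0)/((2*3*(-15 + 3))) - 59*(-18)/2706 = (-30*0)/((2*3*(-12))) + 1062*(1/2706) = 0/(-72) + 177/451 = 0*(-1/72) + 177/451 = 0 + 177/451 = 177/451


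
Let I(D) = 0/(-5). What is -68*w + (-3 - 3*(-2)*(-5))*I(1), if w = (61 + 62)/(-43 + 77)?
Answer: -246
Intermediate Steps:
I(D) = 0 (I(D) = 0*(-⅕) = 0)
w = 123/34 ≈ 3.6176
-68*w + (-3 - 3*(-2)*(-5))*I(1) = -68*123/34 + (-3 - 3*(-2)*(-5))*0 = -246 + (-3 + 6*(-5))*0 = -246 + (-3 - 30)*0 = -246 - 33*0 = -246 + 0 = -246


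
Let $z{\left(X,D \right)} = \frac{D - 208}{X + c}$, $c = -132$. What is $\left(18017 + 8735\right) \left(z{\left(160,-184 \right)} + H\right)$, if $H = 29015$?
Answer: $775834752$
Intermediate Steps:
$z{\left(X,D \right)} = \frac{-208 + D}{-132 + X}$ ($z{\left(X,D \right)} = \frac{D - 208}{X - 132} = \frac{-208 + D}{-132 + X}$)
$\left(18017 + 8735\right) \left(z{\left(160,-184 \right)} + H\right) = \left(18017 + 8735\right) \left(\frac{-208 - 184}{-132 + 160} + 29015\right) = 26752 \left(\frac{1}{28} \left(-392\right) + 29015\right) = 26752 \left(-14 + 29015\right) = 26752 \cdot 29001 = 775834752$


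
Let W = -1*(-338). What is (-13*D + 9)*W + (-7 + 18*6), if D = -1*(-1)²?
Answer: 7537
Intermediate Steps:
D = -1 (D = -1*1 = -1)
W = 338
(-13*D + 9)*W + (-7 + 18*6) = (-13*(-1) + 9)*338 + (-7 + 18*6) = (13 + 9)*338 + (-7 + 108) = 22*338 + 101 = 7436 + 101 = 7537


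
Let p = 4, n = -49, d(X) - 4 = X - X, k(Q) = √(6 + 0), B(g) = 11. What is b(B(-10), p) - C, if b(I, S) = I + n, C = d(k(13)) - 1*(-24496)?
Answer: -24538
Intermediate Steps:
k(Q) = √6
d(X) = 4 (d(X) = 4 + (X - X) = 4 + 0 = 4)
C = 24500 (C = 4 - 1*(-24496) = 4 + 24496 = 24500)
b(I, S) = -49 + I (b(I, S) = I - 49 = -49 + I)
b(B(-10), p) - C = (-49 + 11) - 1*24500 = -38 - 24500 = -24538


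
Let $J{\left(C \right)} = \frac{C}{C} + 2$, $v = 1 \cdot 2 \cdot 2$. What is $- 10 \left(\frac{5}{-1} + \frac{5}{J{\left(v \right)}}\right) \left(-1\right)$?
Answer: $- \frac{100}{3} \approx -33.333$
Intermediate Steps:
$v = 4$ ($v = 2 \cdot 2 = 4$)
$J{\left(C \right)} = 3$ ($J{\left(C \right)} = 1 + 2 = 3$)
$- 10 \left(\frac{5}{-1} + \frac{5}{J{\left(v \right)}}\right) \left(-1\right) = - 10 \left(\frac{5}{-1} + \frac{5}{3}\right) \left(-1\right) = - 10 \left(5 \left(-1\right) + 5 \cdot \frac{1}{3}\right) \left(-1\right) = - 10 \left(-5 + \frac{5}{3}\right) \left(-1\right) = \left(-10\right) \left(- \frac{10}{3}\right) \left(-1\right) = \frac{100}{3} \left(-1\right) = - \frac{100}{3}$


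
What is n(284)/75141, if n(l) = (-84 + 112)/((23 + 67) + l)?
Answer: 14/14051367 ≈ 9.9634e-7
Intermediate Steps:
n(l) = 28/(90 + l)
n(284)/75141 = (28/(90 + 284))/75141 = (28/374)*(1/75141) = (28*(1/374))*(1/75141) = (14/187)*(1/75141) = 14/14051367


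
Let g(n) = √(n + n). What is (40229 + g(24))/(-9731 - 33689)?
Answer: -40229/43420 - √3/10855 ≈ -0.92667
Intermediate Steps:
g(n) = √2*√n (g(n) = √(2*n) = √2*√n)
(40229 + g(24))/(-9731 - 33689) = (40229 + √2*√24)/(-9731 - 33689) = (40229 + √2*(2*√6))/(-43420) = (40229 + 4*√3)*(-1/43420) = -40229/43420 - √3/10855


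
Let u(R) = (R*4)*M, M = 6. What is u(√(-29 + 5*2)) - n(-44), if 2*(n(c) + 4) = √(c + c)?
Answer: 4 - I*√22 + 24*I*√19 ≈ 4.0 + 99.923*I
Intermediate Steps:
u(R) = 24*R (u(R) = (R*4)*6 = (4*R)*6 = 24*R)
n(c) = -4 + √2*√c/2 (n(c) = -4 + √(c + c)/2 = -4 + √(2*c)/2 = -4 + (√2*√c)/2 = -4 + √2*√c/2)
u(√(-29 + 5*2)) - n(-44) = 24*√(-29 + 5*2) - (-4 + √2*√(-44)/2) = 24*√(-29 + 10) - (-4 + √2*(2*I*√11)/2) = 24*√(-19) - (-4 + I*√22) = 24*(I*√19) + (4 - I*√22) = 24*I*√19 + (4 - I*√22) = 4 - I*√22 + 24*I*√19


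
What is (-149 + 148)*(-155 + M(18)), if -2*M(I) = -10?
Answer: 150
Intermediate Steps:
M(I) = 5 (M(I) = -½*(-10) = 5)
(-149 + 148)*(-155 + M(18)) = (-149 + 148)*(-155 + 5) = -1*(-150) = 150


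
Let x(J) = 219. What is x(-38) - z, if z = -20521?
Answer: 20740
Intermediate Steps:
x(-38) - z = 219 - 1*(-20521) = 219 + 20521 = 20740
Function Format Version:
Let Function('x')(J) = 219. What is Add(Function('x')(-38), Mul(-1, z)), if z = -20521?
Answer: 20740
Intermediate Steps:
Add(Function('x')(-38), Mul(-1, z)) = Add(219, Mul(-1, -20521)) = Add(219, 20521) = 20740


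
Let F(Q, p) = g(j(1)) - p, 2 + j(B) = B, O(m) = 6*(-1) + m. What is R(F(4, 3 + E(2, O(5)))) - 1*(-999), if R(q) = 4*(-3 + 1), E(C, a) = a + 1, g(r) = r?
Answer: 991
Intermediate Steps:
O(m) = -6 + m
j(B) = -2 + B
E(C, a) = 1 + a
F(Q, p) = -1 - p (F(Q, p) = (-2 + 1) - p = -1 - p)
R(q) = -8 (R(q) = 4*(-2) = -8)
R(F(4, 3 + E(2, O(5)))) - 1*(-999) = -8 - 1*(-999) = -8 + 999 = 991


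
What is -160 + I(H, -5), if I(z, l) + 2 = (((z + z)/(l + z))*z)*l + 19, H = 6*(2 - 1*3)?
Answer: -1213/11 ≈ -110.27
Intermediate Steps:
H = -6 (H = 6*(2 - 3) = 6*(-1) = -6)
I(z, l) = 17 + 2*l*z²/(l + z) (I(z, l) = -2 + ((((z + z)/(l + z))*z)*l + 19) = -2 + ((((2*z)/(l + z))*z)*l + 19) = -2 + (((2*z/(l + z))*z)*l + 19) = -2 + ((2*z²/(l + z))*l + 19) = -2 + (2*l*z²/(l + z) + 19) = -2 + (19 + 2*l*z²/(l + z)) = 17 + 2*l*z²/(l + z))
-160 + I(H, -5) = -160 + (17*(-5) + 17*(-6) + 2*(-5)*(-6)²)/(-5 - 6) = -160 + (-85 - 102 + 2*(-5)*36)/(-11) = -160 - (-85 - 102 - 360)/11 = -160 - 1/11*(-547) = -160 + 547/11 = -1213/11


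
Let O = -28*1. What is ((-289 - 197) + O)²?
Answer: 264196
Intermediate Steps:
O = -28
((-289 - 197) + O)² = ((-289 - 197) - 28)² = (-486 - 28)² = (-514)² = 264196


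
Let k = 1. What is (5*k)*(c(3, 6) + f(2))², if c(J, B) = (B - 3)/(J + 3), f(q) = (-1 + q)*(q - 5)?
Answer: 125/4 ≈ 31.250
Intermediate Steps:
f(q) = (-1 + q)*(-5 + q)
c(J, B) = (-3 + B)/(3 + J)
(5*k)*(c(3, 6) + f(2))² = (5*1)*((-3 + 6)/(3 + 3) + (5 + 2² - 6*2))² = 5*(3/6 + (5 + 4 - 12))² = 5*((⅙)*3 - 3)² = 5*(½ - 3)² = 5*(-5/2)² = 5*(25/4) = 125/4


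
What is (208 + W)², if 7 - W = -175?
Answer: 152100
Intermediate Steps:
W = 182 (W = 7 - 1*(-175) = 7 + 175 = 182)
(208 + W)² = (208 + 182)² = 390² = 152100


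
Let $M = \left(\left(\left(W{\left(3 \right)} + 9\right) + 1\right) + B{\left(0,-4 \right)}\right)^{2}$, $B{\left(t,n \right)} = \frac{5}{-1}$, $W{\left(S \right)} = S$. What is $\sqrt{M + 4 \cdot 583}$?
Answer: $2 \sqrt{599} \approx 48.949$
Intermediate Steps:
$B{\left(t,n \right)} = -5$ ($B{\left(t,n \right)} = 5 \left(-1\right) = -5$)
$M = 64$ ($M = \left(\left(\left(3 + 9\right) + 1\right) - 5\right)^{2} = \left(\left(12 + 1\right) - 5\right)^{2} = \left(13 - 5\right)^{2} = 8^{2} = 64$)
$\sqrt{M + 4 \cdot 583} = \sqrt{64 + 4 \cdot 583} = \sqrt{64 + 2332} = \sqrt{2396} = 2 \sqrt{599}$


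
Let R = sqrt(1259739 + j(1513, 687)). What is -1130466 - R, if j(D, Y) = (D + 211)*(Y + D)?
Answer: -1130466 - sqrt(5052539) ≈ -1.1327e+6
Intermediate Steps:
j(D, Y) = (211 + D)*(D + Y)
R = sqrt(5052539) (R = sqrt(1259739 + (1513**2 + 211*1513 + 211*687 + 1513*687)) = sqrt(1259739 + (2289169 + 319243 + 144957 + 1039431)) = sqrt(1259739 + 3792800) = sqrt(5052539) ≈ 2247.8)
-1130466 - R = -1130466 - sqrt(5052539)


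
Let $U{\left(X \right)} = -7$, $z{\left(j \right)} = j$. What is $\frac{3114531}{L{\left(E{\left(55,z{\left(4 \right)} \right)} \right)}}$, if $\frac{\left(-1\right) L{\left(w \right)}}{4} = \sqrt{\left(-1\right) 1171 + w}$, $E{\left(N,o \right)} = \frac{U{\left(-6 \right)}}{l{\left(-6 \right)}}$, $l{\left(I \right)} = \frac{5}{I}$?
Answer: $\frac{3114531 i \sqrt{29065}}{23252} \approx 22836.0 i$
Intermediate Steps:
$E{\left(N,o \right)} = \frac{42}{5}$ ($E{\left(N,o \right)} = - \frac{7}{5 \frac{1}{-6}} = - \frac{7}{5 \left(- \frac{1}{6}\right)} = - \frac{7}{- \frac{5}{6}} = \left(-7\right) \left(- \frac{6}{5}\right) = \frac{42}{5}$)
$L{\left(w \right)} = - 4 \sqrt{-1171 + w}$ ($L{\left(w \right)} = - 4 \sqrt{\left(-1\right) 1171 + w} = - 4 \sqrt{-1171 + w}$)
$\frac{3114531}{L{\left(E{\left(55,z{\left(4 \right)} \right)} \right)}} = \frac{3114531}{\left(-4\right) \sqrt{-1171 + \frac{42}{5}}} = \frac{3114531}{\left(-4\right) \sqrt{- \frac{5813}{5}}} = \frac{3114531}{\left(-4\right) \frac{i \sqrt{29065}}{5}} = \frac{3114531}{\left(- \frac{4}{5}\right) i \sqrt{29065}} = 3114531 \frac{i \sqrt{29065}}{23252} = \frac{3114531 i \sqrt{29065}}{23252}$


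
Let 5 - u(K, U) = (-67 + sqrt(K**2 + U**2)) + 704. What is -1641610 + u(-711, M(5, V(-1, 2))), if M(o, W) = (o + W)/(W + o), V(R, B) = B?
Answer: -1642242 - sqrt(505522) ≈ -1.6430e+6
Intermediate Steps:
M(o, W) = 1 (M(o, W) = (W + o)/(W + o) = 1)
u(K, U) = -632 - sqrt(K**2 + U**2) (u(K, U) = 5 - ((-67 + sqrt(K**2 + U**2)) + 704) = 5 - (637 + sqrt(K**2 + U**2)) = 5 + (-637 - sqrt(K**2 + U**2)) = -632 - sqrt(K**2 + U**2))
-1641610 + u(-711, M(5, V(-1, 2))) = -1641610 + (-632 - sqrt((-711)**2 + 1**2)) = -1641610 + (-632 - sqrt(505521 + 1)) = -1641610 + (-632 - sqrt(505522)) = -1642242 - sqrt(505522)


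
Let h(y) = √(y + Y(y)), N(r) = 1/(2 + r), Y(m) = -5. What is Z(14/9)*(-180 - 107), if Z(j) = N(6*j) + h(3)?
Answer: -861/34 - 287*I*√2 ≈ -25.324 - 405.88*I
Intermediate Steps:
h(y) = √(-5 + y) (h(y) = √(y - 5) = √(-5 + y))
Z(j) = 1/(2 + 6*j) + I*√2 (Z(j) = 1/(2 + 6*j) + √(-5 + 3) = 1/(2 + 6*j) + √(-2) = 1/(2 + 6*j) + I*√2)
Z(14/9)*(-180 - 107) = ((1 + 2*I*√2*(1 + 3*(14/9)))/(2*(1 + 3*(14/9))))*(-180 - 107) = ((1 + 2*I*√2*(1 + 3*(14*(⅑))))/(2*(1 + 3*(14*(⅑)))))*(-287) = ((1 + 2*I*√2*(1 + 3*(14/9)))/(2*(1 + 3*(14/9))))*(-287) = ((1 + 2*I*√2*(1 + 14/3))/(2*(1 + 14/3)))*(-287) = ((1 + 2*I*√2*(17/3))/(2*(17/3)))*(-287) = ((½)*(3/17)*(1 + 34*I*√2/3))*(-287) = (3/34 + I*√2)*(-287) = -861/34 - 287*I*√2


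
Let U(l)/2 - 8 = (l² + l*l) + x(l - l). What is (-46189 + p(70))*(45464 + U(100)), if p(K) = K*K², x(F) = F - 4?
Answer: 25369029792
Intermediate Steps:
x(F) = -4 + F
U(l) = 8 + 4*l² (U(l) = 16 + 2*((l² + l*l) + (-4 + (l - l))) = 16 + 2*((l² + l²) + (-4 + 0)) = 16 + 2*(2*l² - 4) = 16 + 2*(-4 + 2*l²) = 16 + (-8 + 4*l²) = 8 + 4*l²)
p(K) = K³
(-46189 + p(70))*(45464 + U(100)) = (-46189 + 70³)*(45464 + (8 + 4*100²)) = (-46189 + 343000)*(45464 + (8 + 4*10000)) = 296811*(45464 + (8 + 40000)) = 296811*(45464 + 40008) = 296811*85472 = 25369029792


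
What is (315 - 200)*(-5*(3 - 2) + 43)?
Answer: 4370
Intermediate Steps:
(315 - 200)*(-5*(3 - 2) + 43) = 115*(-5*1 + 43) = 115*(-5 + 43) = 115*38 = 4370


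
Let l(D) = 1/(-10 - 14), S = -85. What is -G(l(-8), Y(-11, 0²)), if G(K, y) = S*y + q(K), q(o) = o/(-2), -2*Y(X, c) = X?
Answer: 22439/48 ≈ 467.48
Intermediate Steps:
Y(X, c) = -X/2
q(o) = -o/2 (q(o) = o*(-½) = -o/2)
l(D) = -1/24 (l(D) = 1/(-24) = -1/24)
G(K, y) = -85*y - K/2
-G(l(-8), Y(-11, 0²)) = -(-(-85)*(-11)/2 - ½*(-1/24)) = -(-85*11/2 + 1/48) = -(-935/2 + 1/48) = -1*(-22439/48) = 22439/48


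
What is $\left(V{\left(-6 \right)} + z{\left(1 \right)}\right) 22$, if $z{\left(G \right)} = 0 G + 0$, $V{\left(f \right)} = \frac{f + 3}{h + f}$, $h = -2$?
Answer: $\frac{33}{4} \approx 8.25$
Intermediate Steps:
$V{\left(f \right)} = \frac{3 + f}{-2 + f}$ ($V{\left(f \right)} = \frac{f + 3}{-2 + f} = \frac{3 + f}{-2 + f}$)
$z{\left(G \right)} = 0$ ($z{\left(G \right)} = 0 + 0 = 0$)
$\left(V{\left(-6 \right)} + z{\left(1 \right)}\right) 22 = \left(\frac{3 - 6}{-2 - 6} + 0\right) 22 = \left(\frac{1}{-8} \left(-3\right) + 0\right) 22 = \left(\left(- \frac{1}{8}\right) \left(-3\right) + 0\right) 22 = \left(\frac{3}{8} + 0\right) 22 = \frac{3}{8} \cdot 22 = \frac{33}{4}$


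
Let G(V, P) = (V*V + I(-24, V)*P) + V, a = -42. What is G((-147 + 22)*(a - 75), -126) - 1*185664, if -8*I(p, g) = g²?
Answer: 14329987719/4 ≈ 3.5825e+9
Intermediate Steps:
I(p, g) = -g²/8
G(V, P) = V + V² - P*V²/8 (G(V, P) = (V*V + (-V²/8)*P) + V = (V² - P*V²/8) + V = V + V² - P*V²/8)
G((-147 + 22)*(a - 75), -126) - 1*185664 = ((-147 + 22)*(-42 - 75))*(8 + 8*((-147 + 22)*(-42 - 75)) - 1*(-126)*(-147 + 22)*(-42 - 75))/8 - 1*185664 = (-125*(-117))*(8 + 8*(-125*(-117)) - 1*(-126)*(-125*(-117)))/8 - 185664 = (⅛)*14625*(8 + 8*14625 - 1*(-126)*14625) - 185664 = (⅛)*14625*(8 + 117000 + 1842750) - 185664 = (⅛)*14625*1959758 - 185664 = 14330730375/4 - 185664 = 14329987719/4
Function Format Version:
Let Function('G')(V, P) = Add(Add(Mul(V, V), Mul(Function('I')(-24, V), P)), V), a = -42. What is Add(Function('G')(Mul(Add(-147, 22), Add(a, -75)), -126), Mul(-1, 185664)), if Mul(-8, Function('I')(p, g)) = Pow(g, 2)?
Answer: Rational(14329987719, 4) ≈ 3.5825e+9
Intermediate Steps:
Function('I')(p, g) = Mul(Rational(-1, 8), Pow(g, 2))
Function('G')(V, P) = Add(V, Pow(V, 2), Mul(Rational(-1, 8), P, Pow(V, 2))) (Function('G')(V, P) = Add(Add(Mul(V, V), Mul(Mul(Rational(-1, 8), Pow(V, 2)), P)), V) = Add(Add(Pow(V, 2), Mul(Rational(-1, 8), P, Pow(V, 2))), V) = Add(V, Pow(V, 2), Mul(Rational(-1, 8), P, Pow(V, 2))))
Add(Function('G')(Mul(Add(-147, 22), Add(a, -75)), -126), Mul(-1, 185664)) = Add(Mul(Rational(1, 8), Mul(Add(-147, 22), Add(-42, -75)), Add(8, Mul(8, Mul(Add(-147, 22), Add(-42, -75))), Mul(-1, -126, Mul(Add(-147, 22), Add(-42, -75))))), Mul(-1, 185664)) = Add(Mul(Rational(1, 8), Mul(-125, -117), Add(8, Mul(8, Mul(-125, -117)), Mul(-1, -126, Mul(-125, -117)))), -185664) = Add(Mul(Rational(1, 8), 14625, Add(8, Mul(8, 14625), Mul(-1, -126, 14625))), -185664) = Add(Mul(Rational(1, 8), 14625, Add(8, 117000, 1842750)), -185664) = Add(Mul(Rational(1, 8), 14625, 1959758), -185664) = Add(Rational(14330730375, 4), -185664) = Rational(14329987719, 4)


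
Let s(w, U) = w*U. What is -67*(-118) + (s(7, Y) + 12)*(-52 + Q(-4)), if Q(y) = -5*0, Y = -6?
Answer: 9466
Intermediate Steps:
s(w, U) = U*w
Q(y) = 0
-67*(-118) + (s(7, Y) + 12)*(-52 + Q(-4)) = -67*(-118) + (-6*7 + 12)*(-52 + 0) = 7906 + (-42 + 12)*(-52) = 7906 - 30*(-52) = 7906 + 1560 = 9466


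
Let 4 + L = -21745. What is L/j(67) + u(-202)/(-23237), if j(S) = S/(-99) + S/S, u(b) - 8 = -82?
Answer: -50032767419/743584 ≈ -67286.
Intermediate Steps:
L = -21749 (L = -4 - 21745 = -21749)
u(b) = -74 (u(b) = 8 - 82 = -74)
j(S) = 1 - S/99 (j(S) = S*(-1/99) + 1 = -S/99 + 1 = 1 - S/99)
L/j(67) + u(-202)/(-23237) = -21749/(1 - 1/99*67) - 74/(-23237) = -21749/(1 - 67/99) - 74*(-1/23237) = -21749/32/99 + 74/23237 = -21749*99/32 + 74/23237 = -2153151/32 + 74/23237 = -50032767419/743584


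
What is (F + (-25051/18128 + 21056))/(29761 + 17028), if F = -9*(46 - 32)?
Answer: 379393989/848190992 ≈ 0.44730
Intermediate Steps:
F = -126 (F = -9*14 = -126)
(F + (-25051/18128 + 21056))/(29761 + 17028) = (-126 + (-25051/18128 + 21056))/(29761 + 17028) = (-126 + (-25051*1/18128 + 21056))/46789 = (-126 + (-25051/18128 + 21056))*(1/46789) = (-126 + 381678117/18128)*(1/46789) = (379393989/18128)*(1/46789) = 379393989/848190992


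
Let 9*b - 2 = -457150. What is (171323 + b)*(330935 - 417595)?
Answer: -94005214940/9 ≈ -1.0445e+10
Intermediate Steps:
b = -457148/9 (b = 2/9 + (⅑)*(-457150) = 2/9 - 457150/9 = -457148/9 ≈ -50794.)
(171323 + b)*(330935 - 417595) = (171323 - 457148/9)*(330935 - 417595) = (1084759/9)*(-86660) = -94005214940/9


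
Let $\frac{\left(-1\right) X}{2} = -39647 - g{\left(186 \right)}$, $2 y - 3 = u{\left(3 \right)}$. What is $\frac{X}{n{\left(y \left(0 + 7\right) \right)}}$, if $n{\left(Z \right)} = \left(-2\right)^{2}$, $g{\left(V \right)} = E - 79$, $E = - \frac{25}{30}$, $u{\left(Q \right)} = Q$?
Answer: $\frac{237403}{12} \approx 19784.0$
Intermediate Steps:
$y = 3$ ($y = \frac{3}{2} + \frac{1}{2} \cdot 3 = \frac{3}{2} + \frac{3}{2} = 3$)
$E = - \frac{5}{6}$ ($E = \left(-25\right) \frac{1}{30} = - \frac{5}{6} \approx -0.83333$)
$g{\left(V \right)} = - \frac{479}{6}$ ($g{\left(V \right)} = - \frac{5}{6} - 79 = - \frac{479}{6}$)
$n{\left(Z \right)} = 4$
$X = \frac{237403}{3}$ ($X = - 2 \left(-39647 - - \frac{479}{6}\right) = - 2 \left(-39647 + \frac{479}{6}\right) = \left(-2\right) \left(- \frac{237403}{6}\right) = \frac{237403}{3} \approx 79134.0$)
$\frac{X}{n{\left(y \left(0 + 7\right) \right)}} = \frac{237403}{3 \cdot 4} = \frac{237403}{3} \cdot \frac{1}{4} = \frac{237403}{12}$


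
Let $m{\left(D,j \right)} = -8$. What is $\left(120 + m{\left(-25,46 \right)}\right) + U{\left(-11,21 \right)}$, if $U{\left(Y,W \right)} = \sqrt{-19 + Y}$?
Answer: $112 + i \sqrt{30} \approx 112.0 + 5.4772 i$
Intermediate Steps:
$\left(120 + m{\left(-25,46 \right)}\right) + U{\left(-11,21 \right)} = \left(120 - 8\right) + \sqrt{-19 - 11} = 112 + \sqrt{-30} = 112 + i \sqrt{30}$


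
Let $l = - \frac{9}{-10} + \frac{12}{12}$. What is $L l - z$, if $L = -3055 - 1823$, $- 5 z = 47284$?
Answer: $\frac{943}{5} \approx 188.6$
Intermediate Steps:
$z = - \frac{47284}{5}$ ($z = \left(- \frac{1}{5}\right) 47284 = - \frac{47284}{5} \approx -9456.8$)
$l = \frac{19}{10}$ ($l = \left(-9\right) \left(- \frac{1}{10}\right) + 12 \cdot \frac{1}{12} = \frac{9}{10} + 1 = \frac{19}{10} \approx 1.9$)
$L = -4878$
$L l - z = \left(-4878\right) \frac{19}{10} - - \frac{47284}{5} = - \frac{46341}{5} + \frac{47284}{5} = \frac{943}{5}$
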